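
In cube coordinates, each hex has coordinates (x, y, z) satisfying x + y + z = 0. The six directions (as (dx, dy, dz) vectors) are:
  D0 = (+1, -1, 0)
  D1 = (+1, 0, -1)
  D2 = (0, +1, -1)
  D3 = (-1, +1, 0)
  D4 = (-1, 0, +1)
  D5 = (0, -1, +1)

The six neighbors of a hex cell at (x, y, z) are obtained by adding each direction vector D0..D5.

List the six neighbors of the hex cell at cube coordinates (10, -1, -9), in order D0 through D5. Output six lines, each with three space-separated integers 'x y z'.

Center: (10, -1, -9). Add each direction:
  D0: (10, -1, -9) + (1, -1, 0) = (11, -2, -9)
  D1: (10, -1, -9) + (1, 0, -1) = (11, -1, -10)
  D2: (10, -1, -9) + (0, 1, -1) = (10, 0, -10)
  D3: (10, -1, -9) + (-1, 1, 0) = (9, 0, -9)
  D4: (10, -1, -9) + (-1, 0, 1) = (9, -1, -8)
  D5: (10, -1, -9) + (0, -1, 1) = (10, -2, -8)

Answer: 11 -2 -9
11 -1 -10
10 0 -10
9 0 -9
9 -1 -8
10 -2 -8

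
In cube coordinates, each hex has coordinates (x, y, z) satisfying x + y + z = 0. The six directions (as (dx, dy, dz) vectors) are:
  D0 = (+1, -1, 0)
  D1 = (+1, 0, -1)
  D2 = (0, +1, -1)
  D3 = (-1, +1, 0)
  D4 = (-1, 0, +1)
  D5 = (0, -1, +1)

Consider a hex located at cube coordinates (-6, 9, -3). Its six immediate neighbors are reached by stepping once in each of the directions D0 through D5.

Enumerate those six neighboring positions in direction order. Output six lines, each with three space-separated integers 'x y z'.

Center: (-6, 9, -3). Add each direction:
  D0: (-6, 9, -3) + (1, -1, 0) = (-5, 8, -3)
  D1: (-6, 9, -3) + (1, 0, -1) = (-5, 9, -4)
  D2: (-6, 9, -3) + (0, 1, -1) = (-6, 10, -4)
  D3: (-6, 9, -3) + (-1, 1, 0) = (-7, 10, -3)
  D4: (-6, 9, -3) + (-1, 0, 1) = (-7, 9, -2)
  D5: (-6, 9, -3) + (0, -1, 1) = (-6, 8, -2)

Answer: -5 8 -3
-5 9 -4
-6 10 -4
-7 10 -3
-7 9 -2
-6 8 -2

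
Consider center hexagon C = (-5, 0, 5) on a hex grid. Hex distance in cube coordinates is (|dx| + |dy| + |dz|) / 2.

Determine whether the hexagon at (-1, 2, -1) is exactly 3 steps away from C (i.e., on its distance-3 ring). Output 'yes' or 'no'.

|px - cx| = |-1 - (-5)| = 4
|py - cy| = |2 - 0| = 2
|pz - cz| = |-1 - 5| = 6
distance = (4+2+6)/2 = 12/2 = 6
radius = 3; distance != radius -> no

Answer: no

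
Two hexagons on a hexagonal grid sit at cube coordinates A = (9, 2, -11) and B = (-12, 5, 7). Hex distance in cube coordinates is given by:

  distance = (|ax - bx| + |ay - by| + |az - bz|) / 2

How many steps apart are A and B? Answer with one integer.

Answer: 21

Derivation:
|ax - bx| = |9 - (-12)| = 21
|ay - by| = |2 - 5| = 3
|az - bz| = |-11 - 7| = 18
distance = (21 + 3 + 18) / 2 = 42 / 2 = 21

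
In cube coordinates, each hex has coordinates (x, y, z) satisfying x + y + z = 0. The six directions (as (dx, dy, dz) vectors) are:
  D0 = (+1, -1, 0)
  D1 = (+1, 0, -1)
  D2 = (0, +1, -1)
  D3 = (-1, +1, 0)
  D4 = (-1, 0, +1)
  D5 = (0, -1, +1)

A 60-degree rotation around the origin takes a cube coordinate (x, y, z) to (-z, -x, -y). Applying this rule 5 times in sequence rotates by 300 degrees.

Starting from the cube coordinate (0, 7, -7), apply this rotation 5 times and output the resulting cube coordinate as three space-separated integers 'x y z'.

Start: (0, 7, -7)
Step 1: (0, 7, -7) -> (-(-7), -(0), -(7)) = (7, 0, -7)
Step 2: (7, 0, -7) -> (-(-7), -(7), -(0)) = (7, -7, 0)
Step 3: (7, -7, 0) -> (-(0), -(7), -(-7)) = (0, -7, 7)
Step 4: (0, -7, 7) -> (-(7), -(0), -(-7)) = (-7, 0, 7)
Step 5: (-7, 0, 7) -> (-(7), -(-7), -(0)) = (-7, 7, 0)

Answer: -7 7 0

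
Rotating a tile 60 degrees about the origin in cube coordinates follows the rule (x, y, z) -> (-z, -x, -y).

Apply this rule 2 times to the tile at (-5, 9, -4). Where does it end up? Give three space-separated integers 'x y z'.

Start: (-5, 9, -4)
Step 1: (-5, 9, -4) -> (-(-4), -(-5), -(9)) = (4, 5, -9)
Step 2: (4, 5, -9) -> (-(-9), -(4), -(5)) = (9, -4, -5)

Answer: 9 -4 -5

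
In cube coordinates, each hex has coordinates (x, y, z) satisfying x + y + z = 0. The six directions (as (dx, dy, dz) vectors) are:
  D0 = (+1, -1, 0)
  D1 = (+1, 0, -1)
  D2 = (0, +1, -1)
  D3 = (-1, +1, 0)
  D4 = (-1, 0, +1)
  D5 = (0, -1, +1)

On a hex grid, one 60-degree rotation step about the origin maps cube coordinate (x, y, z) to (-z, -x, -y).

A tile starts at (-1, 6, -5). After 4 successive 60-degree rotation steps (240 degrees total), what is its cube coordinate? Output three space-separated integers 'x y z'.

Answer: -5 -1 6

Derivation:
Start: (-1, 6, -5)
Step 1: (-1, 6, -5) -> (-(-5), -(-1), -(6)) = (5, 1, -6)
Step 2: (5, 1, -6) -> (-(-6), -(5), -(1)) = (6, -5, -1)
Step 3: (6, -5, -1) -> (-(-1), -(6), -(-5)) = (1, -6, 5)
Step 4: (1, -6, 5) -> (-(5), -(1), -(-6)) = (-5, -1, 6)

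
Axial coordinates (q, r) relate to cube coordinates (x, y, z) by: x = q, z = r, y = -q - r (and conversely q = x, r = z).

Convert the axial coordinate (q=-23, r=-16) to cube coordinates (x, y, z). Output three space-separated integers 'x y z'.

Answer: -23 39 -16

Derivation:
x = q = -23
z = r = -16
y = -x - z = -(-23) - (-16) = 39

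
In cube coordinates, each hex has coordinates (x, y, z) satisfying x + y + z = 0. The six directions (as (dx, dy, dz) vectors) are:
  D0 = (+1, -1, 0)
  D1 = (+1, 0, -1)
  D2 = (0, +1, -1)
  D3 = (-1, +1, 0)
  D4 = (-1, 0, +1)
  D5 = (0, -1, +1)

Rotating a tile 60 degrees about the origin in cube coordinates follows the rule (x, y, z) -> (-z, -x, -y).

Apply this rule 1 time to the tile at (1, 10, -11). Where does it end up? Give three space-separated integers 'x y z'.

Start: (1, 10, -11)
Step 1: (1, 10, -11) -> (-(-11), -(1), -(10)) = (11, -1, -10)

Answer: 11 -1 -10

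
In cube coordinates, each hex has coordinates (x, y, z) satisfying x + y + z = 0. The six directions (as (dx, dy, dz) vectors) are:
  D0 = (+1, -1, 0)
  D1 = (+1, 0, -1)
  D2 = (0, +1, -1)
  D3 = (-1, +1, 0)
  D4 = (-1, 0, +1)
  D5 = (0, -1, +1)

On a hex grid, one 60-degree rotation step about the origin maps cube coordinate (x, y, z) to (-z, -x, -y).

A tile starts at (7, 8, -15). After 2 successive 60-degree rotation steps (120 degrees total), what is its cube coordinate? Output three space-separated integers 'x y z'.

Answer: 8 -15 7

Derivation:
Start: (7, 8, -15)
Step 1: (7, 8, -15) -> (-(-15), -(7), -(8)) = (15, -7, -8)
Step 2: (15, -7, -8) -> (-(-8), -(15), -(-7)) = (8, -15, 7)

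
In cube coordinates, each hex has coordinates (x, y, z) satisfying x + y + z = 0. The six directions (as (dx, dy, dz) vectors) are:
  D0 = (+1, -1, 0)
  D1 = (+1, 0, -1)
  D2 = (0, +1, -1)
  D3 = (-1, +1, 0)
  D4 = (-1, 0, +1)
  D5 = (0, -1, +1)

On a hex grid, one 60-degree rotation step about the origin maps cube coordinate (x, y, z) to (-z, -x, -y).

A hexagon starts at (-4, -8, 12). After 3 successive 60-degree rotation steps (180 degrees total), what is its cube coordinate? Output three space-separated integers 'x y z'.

Start: (-4, -8, 12)
Step 1: (-4, -8, 12) -> (-(12), -(-4), -(-8)) = (-12, 4, 8)
Step 2: (-12, 4, 8) -> (-(8), -(-12), -(4)) = (-8, 12, -4)
Step 3: (-8, 12, -4) -> (-(-4), -(-8), -(12)) = (4, 8, -12)

Answer: 4 8 -12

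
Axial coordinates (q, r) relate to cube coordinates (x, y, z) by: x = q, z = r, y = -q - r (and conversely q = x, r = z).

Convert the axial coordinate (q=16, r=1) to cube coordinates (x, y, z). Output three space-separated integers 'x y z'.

Answer: 16 -17 1

Derivation:
x = q = 16
z = r = 1
y = -x - z = -(16) - (1) = -17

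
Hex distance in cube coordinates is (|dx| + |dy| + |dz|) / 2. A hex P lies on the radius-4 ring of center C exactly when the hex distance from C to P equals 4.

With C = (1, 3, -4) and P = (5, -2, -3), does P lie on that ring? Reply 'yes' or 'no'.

|px - cx| = |5 - 1| = 4
|py - cy| = |-2 - 3| = 5
|pz - cz| = |-3 - (-4)| = 1
distance = (4+5+1)/2 = 10/2 = 5
radius = 4; distance != radius -> no

Answer: no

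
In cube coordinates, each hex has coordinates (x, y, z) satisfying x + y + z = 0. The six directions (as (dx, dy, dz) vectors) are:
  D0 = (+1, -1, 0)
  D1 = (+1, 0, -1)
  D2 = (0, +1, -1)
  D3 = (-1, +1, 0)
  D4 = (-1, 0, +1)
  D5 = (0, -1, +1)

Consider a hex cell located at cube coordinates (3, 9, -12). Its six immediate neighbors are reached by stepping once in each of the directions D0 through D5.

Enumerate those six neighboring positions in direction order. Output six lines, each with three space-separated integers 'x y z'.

Center: (3, 9, -12). Add each direction:
  D0: (3, 9, -12) + (1, -1, 0) = (4, 8, -12)
  D1: (3, 9, -12) + (1, 0, -1) = (4, 9, -13)
  D2: (3, 9, -12) + (0, 1, -1) = (3, 10, -13)
  D3: (3, 9, -12) + (-1, 1, 0) = (2, 10, -12)
  D4: (3, 9, -12) + (-1, 0, 1) = (2, 9, -11)
  D5: (3, 9, -12) + (0, -1, 1) = (3, 8, -11)

Answer: 4 8 -12
4 9 -13
3 10 -13
2 10 -12
2 9 -11
3 8 -11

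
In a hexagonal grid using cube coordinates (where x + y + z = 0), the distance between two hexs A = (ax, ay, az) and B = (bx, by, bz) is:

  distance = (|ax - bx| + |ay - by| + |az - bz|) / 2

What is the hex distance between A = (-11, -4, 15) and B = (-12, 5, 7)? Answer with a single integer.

|ax - bx| = |-11 - (-12)| = 1
|ay - by| = |-4 - 5| = 9
|az - bz| = |15 - 7| = 8
distance = (1 + 9 + 8) / 2 = 18 / 2 = 9

Answer: 9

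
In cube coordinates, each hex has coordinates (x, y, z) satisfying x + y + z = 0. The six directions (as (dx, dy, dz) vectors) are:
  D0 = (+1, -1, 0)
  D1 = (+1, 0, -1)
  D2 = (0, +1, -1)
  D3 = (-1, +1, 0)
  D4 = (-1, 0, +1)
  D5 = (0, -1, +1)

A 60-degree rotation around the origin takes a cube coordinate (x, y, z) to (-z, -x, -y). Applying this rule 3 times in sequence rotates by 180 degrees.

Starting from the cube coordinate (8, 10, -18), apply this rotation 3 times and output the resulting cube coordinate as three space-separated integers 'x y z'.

Answer: -8 -10 18

Derivation:
Start: (8, 10, -18)
Step 1: (8, 10, -18) -> (-(-18), -(8), -(10)) = (18, -8, -10)
Step 2: (18, -8, -10) -> (-(-10), -(18), -(-8)) = (10, -18, 8)
Step 3: (10, -18, 8) -> (-(8), -(10), -(-18)) = (-8, -10, 18)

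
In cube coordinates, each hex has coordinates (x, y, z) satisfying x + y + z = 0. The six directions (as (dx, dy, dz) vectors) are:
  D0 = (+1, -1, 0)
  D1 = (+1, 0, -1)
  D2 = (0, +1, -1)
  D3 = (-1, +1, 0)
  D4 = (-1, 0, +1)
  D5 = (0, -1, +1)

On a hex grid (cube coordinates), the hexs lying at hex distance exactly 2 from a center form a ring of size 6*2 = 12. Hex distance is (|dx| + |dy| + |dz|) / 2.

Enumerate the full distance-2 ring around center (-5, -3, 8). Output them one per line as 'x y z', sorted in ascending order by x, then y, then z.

Answer: -7 -3 10
-7 -2 9
-7 -1 8
-6 -4 10
-6 -1 7
-5 -5 10
-5 -1 6
-4 -5 9
-4 -2 6
-3 -5 8
-3 -4 7
-3 -3 6

Derivation:
Walk ring at distance 2 from (-5, -3, 8):
Start at center + D4*2 = (-7, -3, 10)
  hex 0: (-7, -3, 10)
  hex 1: (-6, -4, 10)
  hex 2: (-5, -5, 10)
  hex 3: (-4, -5, 9)
  hex 4: (-3, -5, 8)
  hex 5: (-3, -4, 7)
  hex 6: (-3, -3, 6)
  hex 7: (-4, -2, 6)
  hex 8: (-5, -1, 6)
  hex 9: (-6, -1, 7)
  hex 10: (-7, -1, 8)
  hex 11: (-7, -2, 9)
Sorted: 12 hexes.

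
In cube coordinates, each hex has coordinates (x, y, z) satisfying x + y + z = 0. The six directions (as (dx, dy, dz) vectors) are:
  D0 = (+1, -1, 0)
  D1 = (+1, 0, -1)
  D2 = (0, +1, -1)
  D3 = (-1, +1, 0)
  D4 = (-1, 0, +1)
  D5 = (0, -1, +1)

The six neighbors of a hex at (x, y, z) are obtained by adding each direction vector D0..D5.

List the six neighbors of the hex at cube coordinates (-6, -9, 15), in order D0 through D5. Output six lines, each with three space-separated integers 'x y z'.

Answer: -5 -10 15
-5 -9 14
-6 -8 14
-7 -8 15
-7 -9 16
-6 -10 16

Derivation:
Center: (-6, -9, 15). Add each direction:
  D0: (-6, -9, 15) + (1, -1, 0) = (-5, -10, 15)
  D1: (-6, -9, 15) + (1, 0, -1) = (-5, -9, 14)
  D2: (-6, -9, 15) + (0, 1, -1) = (-6, -8, 14)
  D3: (-6, -9, 15) + (-1, 1, 0) = (-7, -8, 15)
  D4: (-6, -9, 15) + (-1, 0, 1) = (-7, -9, 16)
  D5: (-6, -9, 15) + (0, -1, 1) = (-6, -10, 16)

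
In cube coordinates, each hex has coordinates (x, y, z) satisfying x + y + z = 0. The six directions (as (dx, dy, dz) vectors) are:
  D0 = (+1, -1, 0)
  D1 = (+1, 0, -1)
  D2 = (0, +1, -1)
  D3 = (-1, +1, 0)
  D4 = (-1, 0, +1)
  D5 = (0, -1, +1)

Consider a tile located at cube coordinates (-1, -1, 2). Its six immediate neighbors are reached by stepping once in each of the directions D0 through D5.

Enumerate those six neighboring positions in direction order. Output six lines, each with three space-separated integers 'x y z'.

Answer: 0 -2 2
0 -1 1
-1 0 1
-2 0 2
-2 -1 3
-1 -2 3

Derivation:
Center: (-1, -1, 2). Add each direction:
  D0: (-1, -1, 2) + (1, -1, 0) = (0, -2, 2)
  D1: (-1, -1, 2) + (1, 0, -1) = (0, -1, 1)
  D2: (-1, -1, 2) + (0, 1, -1) = (-1, 0, 1)
  D3: (-1, -1, 2) + (-1, 1, 0) = (-2, 0, 2)
  D4: (-1, -1, 2) + (-1, 0, 1) = (-2, -1, 3)
  D5: (-1, -1, 2) + (0, -1, 1) = (-1, -2, 3)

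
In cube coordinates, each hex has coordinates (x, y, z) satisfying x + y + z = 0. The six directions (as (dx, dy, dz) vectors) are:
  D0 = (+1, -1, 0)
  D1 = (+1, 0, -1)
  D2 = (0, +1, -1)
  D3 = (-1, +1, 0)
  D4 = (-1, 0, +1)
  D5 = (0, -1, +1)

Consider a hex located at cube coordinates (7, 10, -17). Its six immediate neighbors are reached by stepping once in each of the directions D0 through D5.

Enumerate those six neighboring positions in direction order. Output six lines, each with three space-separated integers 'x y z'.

Answer: 8 9 -17
8 10 -18
7 11 -18
6 11 -17
6 10 -16
7 9 -16

Derivation:
Center: (7, 10, -17). Add each direction:
  D0: (7, 10, -17) + (1, -1, 0) = (8, 9, -17)
  D1: (7, 10, -17) + (1, 0, -1) = (8, 10, -18)
  D2: (7, 10, -17) + (0, 1, -1) = (7, 11, -18)
  D3: (7, 10, -17) + (-1, 1, 0) = (6, 11, -17)
  D4: (7, 10, -17) + (-1, 0, 1) = (6, 10, -16)
  D5: (7, 10, -17) + (0, -1, 1) = (7, 9, -16)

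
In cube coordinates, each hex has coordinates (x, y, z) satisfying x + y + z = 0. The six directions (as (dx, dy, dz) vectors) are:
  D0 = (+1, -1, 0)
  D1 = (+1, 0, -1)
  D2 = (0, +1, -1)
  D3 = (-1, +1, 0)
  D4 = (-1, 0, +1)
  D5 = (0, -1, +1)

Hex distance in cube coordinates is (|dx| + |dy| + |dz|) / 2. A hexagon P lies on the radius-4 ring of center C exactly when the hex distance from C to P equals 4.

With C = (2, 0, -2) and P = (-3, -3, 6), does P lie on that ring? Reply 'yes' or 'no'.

|px - cx| = |-3 - 2| = 5
|py - cy| = |-3 - 0| = 3
|pz - cz| = |6 - (-2)| = 8
distance = (5+3+8)/2 = 16/2 = 8
radius = 4; distance != radius -> no

Answer: no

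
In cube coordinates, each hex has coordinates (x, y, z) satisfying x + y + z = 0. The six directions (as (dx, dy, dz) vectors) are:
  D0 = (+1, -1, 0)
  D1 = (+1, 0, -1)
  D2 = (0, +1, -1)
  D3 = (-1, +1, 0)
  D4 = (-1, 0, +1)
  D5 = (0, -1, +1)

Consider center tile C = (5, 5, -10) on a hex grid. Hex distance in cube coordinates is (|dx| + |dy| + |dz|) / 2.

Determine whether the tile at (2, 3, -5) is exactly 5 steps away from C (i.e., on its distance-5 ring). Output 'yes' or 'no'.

Answer: yes

Derivation:
|px - cx| = |2 - 5| = 3
|py - cy| = |3 - 5| = 2
|pz - cz| = |-5 - (-10)| = 5
distance = (3+2+5)/2 = 10/2 = 5
radius = 5; distance == radius -> yes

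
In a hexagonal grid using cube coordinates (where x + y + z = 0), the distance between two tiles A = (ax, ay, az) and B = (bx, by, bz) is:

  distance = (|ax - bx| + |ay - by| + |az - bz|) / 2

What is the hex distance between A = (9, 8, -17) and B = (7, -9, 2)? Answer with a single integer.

Answer: 19

Derivation:
|ax - bx| = |9 - 7| = 2
|ay - by| = |8 - (-9)| = 17
|az - bz| = |-17 - 2| = 19
distance = (2 + 17 + 19) / 2 = 38 / 2 = 19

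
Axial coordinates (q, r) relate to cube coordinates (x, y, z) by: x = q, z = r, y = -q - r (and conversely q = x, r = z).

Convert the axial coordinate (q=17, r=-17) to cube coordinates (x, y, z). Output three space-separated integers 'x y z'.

x = q = 17
z = r = -17
y = -x - z = -(17) - (-17) = 0

Answer: 17 0 -17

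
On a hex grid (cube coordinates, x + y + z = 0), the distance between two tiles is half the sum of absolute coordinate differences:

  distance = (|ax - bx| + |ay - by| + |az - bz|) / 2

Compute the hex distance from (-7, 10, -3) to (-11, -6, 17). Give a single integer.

Answer: 20

Derivation:
|ax - bx| = |-7 - (-11)| = 4
|ay - by| = |10 - (-6)| = 16
|az - bz| = |-3 - 17| = 20
distance = (4 + 16 + 20) / 2 = 40 / 2 = 20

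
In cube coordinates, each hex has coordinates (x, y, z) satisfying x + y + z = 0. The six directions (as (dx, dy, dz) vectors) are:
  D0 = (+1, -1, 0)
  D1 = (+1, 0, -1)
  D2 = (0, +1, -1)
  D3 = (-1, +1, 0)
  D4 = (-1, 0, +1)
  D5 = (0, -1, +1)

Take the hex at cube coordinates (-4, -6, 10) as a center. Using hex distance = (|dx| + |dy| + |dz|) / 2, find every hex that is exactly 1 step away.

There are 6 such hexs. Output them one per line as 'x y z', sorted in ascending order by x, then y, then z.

Answer: -5 -6 11
-5 -5 10
-4 -7 11
-4 -5 9
-3 -7 10
-3 -6 9

Derivation:
Walk ring at distance 1 from (-4, -6, 10):
Start at center + D4*1 = (-5, -6, 11)
  hex 0: (-5, -6, 11)
  hex 1: (-4, -7, 11)
  hex 2: (-3, -7, 10)
  hex 3: (-3, -6, 9)
  hex 4: (-4, -5, 9)
  hex 5: (-5, -5, 10)
Sorted: 6 hexes.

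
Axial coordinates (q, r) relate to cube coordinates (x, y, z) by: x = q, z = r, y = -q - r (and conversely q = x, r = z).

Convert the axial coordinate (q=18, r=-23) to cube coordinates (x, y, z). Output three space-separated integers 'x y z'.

Answer: 18 5 -23

Derivation:
x = q = 18
z = r = -23
y = -x - z = -(18) - (-23) = 5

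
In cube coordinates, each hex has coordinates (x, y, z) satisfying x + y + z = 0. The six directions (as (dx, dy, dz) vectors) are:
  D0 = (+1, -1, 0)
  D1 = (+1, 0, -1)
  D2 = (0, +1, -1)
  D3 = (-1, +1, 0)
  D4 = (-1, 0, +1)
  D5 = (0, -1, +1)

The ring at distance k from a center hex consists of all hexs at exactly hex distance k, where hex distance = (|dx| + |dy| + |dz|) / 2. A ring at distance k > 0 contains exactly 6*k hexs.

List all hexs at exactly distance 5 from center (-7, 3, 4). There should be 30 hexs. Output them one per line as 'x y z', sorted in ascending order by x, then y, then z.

Answer: -12 3 9
-12 4 8
-12 5 7
-12 6 6
-12 7 5
-12 8 4
-11 2 9
-11 8 3
-10 1 9
-10 8 2
-9 0 9
-9 8 1
-8 -1 9
-8 8 0
-7 -2 9
-7 8 -1
-6 -2 8
-6 7 -1
-5 -2 7
-5 6 -1
-4 -2 6
-4 5 -1
-3 -2 5
-3 4 -1
-2 -2 4
-2 -1 3
-2 0 2
-2 1 1
-2 2 0
-2 3 -1

Derivation:
Walk ring at distance 5 from (-7, 3, 4):
Start at center + D4*5 = (-12, 3, 9)
  hex 0: (-12, 3, 9)
  hex 1: (-11, 2, 9)
  hex 2: (-10, 1, 9)
  hex 3: (-9, 0, 9)
  hex 4: (-8, -1, 9)
  hex 5: (-7, -2, 9)
  hex 6: (-6, -2, 8)
  hex 7: (-5, -2, 7)
  hex 8: (-4, -2, 6)
  hex 9: (-3, -2, 5)
  hex 10: (-2, -2, 4)
  hex 11: (-2, -1, 3)
  hex 12: (-2, 0, 2)
  hex 13: (-2, 1, 1)
  hex 14: (-2, 2, 0)
  hex 15: (-2, 3, -1)
  hex 16: (-3, 4, -1)
  hex 17: (-4, 5, -1)
  hex 18: (-5, 6, -1)
  hex 19: (-6, 7, -1)
  hex 20: (-7, 8, -1)
  hex 21: (-8, 8, 0)
  hex 22: (-9, 8, 1)
  hex 23: (-10, 8, 2)
  hex 24: (-11, 8, 3)
  hex 25: (-12, 8, 4)
  hex 26: (-12, 7, 5)
  hex 27: (-12, 6, 6)
  hex 28: (-12, 5, 7)
  hex 29: (-12, 4, 8)
Sorted: 30 hexes.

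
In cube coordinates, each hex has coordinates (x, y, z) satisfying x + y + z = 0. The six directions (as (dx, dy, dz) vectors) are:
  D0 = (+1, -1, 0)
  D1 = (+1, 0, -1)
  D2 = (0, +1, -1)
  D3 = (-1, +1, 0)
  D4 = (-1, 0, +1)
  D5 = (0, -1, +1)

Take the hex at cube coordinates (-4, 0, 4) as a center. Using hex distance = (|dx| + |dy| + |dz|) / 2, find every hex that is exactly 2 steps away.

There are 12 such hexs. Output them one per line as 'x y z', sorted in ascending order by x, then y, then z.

Walk ring at distance 2 from (-4, 0, 4):
Start at center + D4*2 = (-6, 0, 6)
  hex 0: (-6, 0, 6)
  hex 1: (-5, -1, 6)
  hex 2: (-4, -2, 6)
  hex 3: (-3, -2, 5)
  hex 4: (-2, -2, 4)
  hex 5: (-2, -1, 3)
  hex 6: (-2, 0, 2)
  hex 7: (-3, 1, 2)
  hex 8: (-4, 2, 2)
  hex 9: (-5, 2, 3)
  hex 10: (-6, 2, 4)
  hex 11: (-6, 1, 5)
Sorted: 12 hexes.

Answer: -6 0 6
-6 1 5
-6 2 4
-5 -1 6
-5 2 3
-4 -2 6
-4 2 2
-3 -2 5
-3 1 2
-2 -2 4
-2 -1 3
-2 0 2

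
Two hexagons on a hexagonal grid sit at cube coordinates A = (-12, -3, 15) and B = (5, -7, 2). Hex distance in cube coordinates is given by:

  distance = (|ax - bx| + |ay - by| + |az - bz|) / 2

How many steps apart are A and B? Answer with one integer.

Answer: 17

Derivation:
|ax - bx| = |-12 - 5| = 17
|ay - by| = |-3 - (-7)| = 4
|az - bz| = |15 - 2| = 13
distance = (17 + 4 + 13) / 2 = 34 / 2 = 17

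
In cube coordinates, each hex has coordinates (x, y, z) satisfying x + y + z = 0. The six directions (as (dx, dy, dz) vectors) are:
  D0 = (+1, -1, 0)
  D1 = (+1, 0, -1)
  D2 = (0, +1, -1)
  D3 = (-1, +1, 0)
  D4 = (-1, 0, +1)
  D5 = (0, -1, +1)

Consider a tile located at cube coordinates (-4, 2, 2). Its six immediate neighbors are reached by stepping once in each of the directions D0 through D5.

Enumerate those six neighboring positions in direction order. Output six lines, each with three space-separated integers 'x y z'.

Answer: -3 1 2
-3 2 1
-4 3 1
-5 3 2
-5 2 3
-4 1 3

Derivation:
Center: (-4, 2, 2). Add each direction:
  D0: (-4, 2, 2) + (1, -1, 0) = (-3, 1, 2)
  D1: (-4, 2, 2) + (1, 0, -1) = (-3, 2, 1)
  D2: (-4, 2, 2) + (0, 1, -1) = (-4, 3, 1)
  D3: (-4, 2, 2) + (-1, 1, 0) = (-5, 3, 2)
  D4: (-4, 2, 2) + (-1, 0, 1) = (-5, 2, 3)
  D5: (-4, 2, 2) + (0, -1, 1) = (-4, 1, 3)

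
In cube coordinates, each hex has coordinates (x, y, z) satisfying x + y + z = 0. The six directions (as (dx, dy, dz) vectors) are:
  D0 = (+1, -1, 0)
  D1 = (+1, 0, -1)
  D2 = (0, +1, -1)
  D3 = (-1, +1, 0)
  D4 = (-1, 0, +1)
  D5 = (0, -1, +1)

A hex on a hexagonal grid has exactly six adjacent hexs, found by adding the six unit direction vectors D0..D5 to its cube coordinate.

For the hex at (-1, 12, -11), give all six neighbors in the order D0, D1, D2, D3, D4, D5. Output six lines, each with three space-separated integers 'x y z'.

Answer: 0 11 -11
0 12 -12
-1 13 -12
-2 13 -11
-2 12 -10
-1 11 -10

Derivation:
Center: (-1, 12, -11). Add each direction:
  D0: (-1, 12, -11) + (1, -1, 0) = (0, 11, -11)
  D1: (-1, 12, -11) + (1, 0, -1) = (0, 12, -12)
  D2: (-1, 12, -11) + (0, 1, -1) = (-1, 13, -12)
  D3: (-1, 12, -11) + (-1, 1, 0) = (-2, 13, -11)
  D4: (-1, 12, -11) + (-1, 0, 1) = (-2, 12, -10)
  D5: (-1, 12, -11) + (0, -1, 1) = (-1, 11, -10)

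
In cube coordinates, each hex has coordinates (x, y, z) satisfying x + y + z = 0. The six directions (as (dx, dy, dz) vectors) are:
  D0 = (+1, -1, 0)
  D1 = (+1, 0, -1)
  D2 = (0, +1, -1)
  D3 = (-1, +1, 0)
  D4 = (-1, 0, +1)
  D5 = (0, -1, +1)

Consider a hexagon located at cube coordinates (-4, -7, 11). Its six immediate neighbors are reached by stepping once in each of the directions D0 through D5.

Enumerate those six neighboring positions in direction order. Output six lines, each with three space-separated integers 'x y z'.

Center: (-4, -7, 11). Add each direction:
  D0: (-4, -7, 11) + (1, -1, 0) = (-3, -8, 11)
  D1: (-4, -7, 11) + (1, 0, -1) = (-3, -7, 10)
  D2: (-4, -7, 11) + (0, 1, -1) = (-4, -6, 10)
  D3: (-4, -7, 11) + (-1, 1, 0) = (-5, -6, 11)
  D4: (-4, -7, 11) + (-1, 0, 1) = (-5, -7, 12)
  D5: (-4, -7, 11) + (0, -1, 1) = (-4, -8, 12)

Answer: -3 -8 11
-3 -7 10
-4 -6 10
-5 -6 11
-5 -7 12
-4 -8 12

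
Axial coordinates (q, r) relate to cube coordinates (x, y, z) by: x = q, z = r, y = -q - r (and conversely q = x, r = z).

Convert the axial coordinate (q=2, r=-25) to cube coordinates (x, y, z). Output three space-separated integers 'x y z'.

Answer: 2 23 -25

Derivation:
x = q = 2
z = r = -25
y = -x - z = -(2) - (-25) = 23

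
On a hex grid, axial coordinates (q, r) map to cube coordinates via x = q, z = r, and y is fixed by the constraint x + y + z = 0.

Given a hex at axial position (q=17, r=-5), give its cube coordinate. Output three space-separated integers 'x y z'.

x = q = 17
z = r = -5
y = -x - z = -(17) - (-5) = -12

Answer: 17 -12 -5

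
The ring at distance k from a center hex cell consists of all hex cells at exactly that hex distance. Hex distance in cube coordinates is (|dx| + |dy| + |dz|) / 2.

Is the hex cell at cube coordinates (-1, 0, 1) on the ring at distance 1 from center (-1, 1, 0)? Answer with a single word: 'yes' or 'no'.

Answer: yes

Derivation:
|px - cx| = |-1 - (-1)| = 0
|py - cy| = |0 - 1| = 1
|pz - cz| = |1 - 0| = 1
distance = (0+1+1)/2 = 2/2 = 1
radius = 1; distance == radius -> yes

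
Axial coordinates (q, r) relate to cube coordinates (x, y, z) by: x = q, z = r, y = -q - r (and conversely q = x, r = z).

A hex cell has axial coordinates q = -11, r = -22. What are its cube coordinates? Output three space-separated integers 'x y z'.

x = q = -11
z = r = -22
y = -x - z = -(-11) - (-22) = 33

Answer: -11 33 -22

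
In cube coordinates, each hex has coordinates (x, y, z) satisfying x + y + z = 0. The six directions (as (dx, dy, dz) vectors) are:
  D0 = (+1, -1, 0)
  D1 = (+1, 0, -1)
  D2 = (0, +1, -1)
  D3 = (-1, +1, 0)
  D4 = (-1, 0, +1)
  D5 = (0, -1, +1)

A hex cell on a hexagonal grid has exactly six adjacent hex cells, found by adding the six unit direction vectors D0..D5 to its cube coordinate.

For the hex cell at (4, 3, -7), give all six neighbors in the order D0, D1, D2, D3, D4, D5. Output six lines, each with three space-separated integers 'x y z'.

Center: (4, 3, -7). Add each direction:
  D0: (4, 3, -7) + (1, -1, 0) = (5, 2, -7)
  D1: (4, 3, -7) + (1, 0, -1) = (5, 3, -8)
  D2: (4, 3, -7) + (0, 1, -1) = (4, 4, -8)
  D3: (4, 3, -7) + (-1, 1, 0) = (3, 4, -7)
  D4: (4, 3, -7) + (-1, 0, 1) = (3, 3, -6)
  D5: (4, 3, -7) + (0, -1, 1) = (4, 2, -6)

Answer: 5 2 -7
5 3 -8
4 4 -8
3 4 -7
3 3 -6
4 2 -6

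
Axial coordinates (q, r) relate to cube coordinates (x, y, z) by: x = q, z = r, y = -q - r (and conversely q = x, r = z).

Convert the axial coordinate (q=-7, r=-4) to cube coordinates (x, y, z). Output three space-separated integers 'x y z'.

Answer: -7 11 -4

Derivation:
x = q = -7
z = r = -4
y = -x - z = -(-7) - (-4) = 11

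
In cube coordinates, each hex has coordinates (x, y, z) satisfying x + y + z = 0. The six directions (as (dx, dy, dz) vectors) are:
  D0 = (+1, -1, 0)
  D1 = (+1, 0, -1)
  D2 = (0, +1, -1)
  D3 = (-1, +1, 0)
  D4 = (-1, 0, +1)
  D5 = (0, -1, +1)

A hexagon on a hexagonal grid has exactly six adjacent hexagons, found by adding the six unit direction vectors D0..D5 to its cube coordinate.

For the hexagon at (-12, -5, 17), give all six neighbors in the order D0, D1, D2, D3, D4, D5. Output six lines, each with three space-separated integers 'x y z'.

Answer: -11 -6 17
-11 -5 16
-12 -4 16
-13 -4 17
-13 -5 18
-12 -6 18

Derivation:
Center: (-12, -5, 17). Add each direction:
  D0: (-12, -5, 17) + (1, -1, 0) = (-11, -6, 17)
  D1: (-12, -5, 17) + (1, 0, -1) = (-11, -5, 16)
  D2: (-12, -5, 17) + (0, 1, -1) = (-12, -4, 16)
  D3: (-12, -5, 17) + (-1, 1, 0) = (-13, -4, 17)
  D4: (-12, -5, 17) + (-1, 0, 1) = (-13, -5, 18)
  D5: (-12, -5, 17) + (0, -1, 1) = (-12, -6, 18)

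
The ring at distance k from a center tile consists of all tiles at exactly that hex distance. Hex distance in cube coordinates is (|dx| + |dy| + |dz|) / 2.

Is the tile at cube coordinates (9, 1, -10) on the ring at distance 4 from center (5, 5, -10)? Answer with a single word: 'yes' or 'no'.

Answer: yes

Derivation:
|px - cx| = |9 - 5| = 4
|py - cy| = |1 - 5| = 4
|pz - cz| = |-10 - (-10)| = 0
distance = (4+4+0)/2 = 8/2 = 4
radius = 4; distance == radius -> yes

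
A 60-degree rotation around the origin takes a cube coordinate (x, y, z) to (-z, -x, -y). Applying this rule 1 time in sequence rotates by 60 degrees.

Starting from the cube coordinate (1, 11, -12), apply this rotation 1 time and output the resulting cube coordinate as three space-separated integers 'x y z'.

Start: (1, 11, -12)
Step 1: (1, 11, -12) -> (-(-12), -(1), -(11)) = (12, -1, -11)

Answer: 12 -1 -11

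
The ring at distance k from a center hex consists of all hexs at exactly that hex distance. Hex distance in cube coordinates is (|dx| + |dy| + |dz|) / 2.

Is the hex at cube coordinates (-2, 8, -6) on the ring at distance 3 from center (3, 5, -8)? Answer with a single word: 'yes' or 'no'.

Answer: no

Derivation:
|px - cx| = |-2 - 3| = 5
|py - cy| = |8 - 5| = 3
|pz - cz| = |-6 - (-8)| = 2
distance = (5+3+2)/2 = 10/2 = 5
radius = 3; distance != radius -> no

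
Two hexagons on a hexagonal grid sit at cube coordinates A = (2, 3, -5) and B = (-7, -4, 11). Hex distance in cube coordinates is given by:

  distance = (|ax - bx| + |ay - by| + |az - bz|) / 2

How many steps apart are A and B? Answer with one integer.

|ax - bx| = |2 - (-7)| = 9
|ay - by| = |3 - (-4)| = 7
|az - bz| = |-5 - 11| = 16
distance = (9 + 7 + 16) / 2 = 32 / 2 = 16

Answer: 16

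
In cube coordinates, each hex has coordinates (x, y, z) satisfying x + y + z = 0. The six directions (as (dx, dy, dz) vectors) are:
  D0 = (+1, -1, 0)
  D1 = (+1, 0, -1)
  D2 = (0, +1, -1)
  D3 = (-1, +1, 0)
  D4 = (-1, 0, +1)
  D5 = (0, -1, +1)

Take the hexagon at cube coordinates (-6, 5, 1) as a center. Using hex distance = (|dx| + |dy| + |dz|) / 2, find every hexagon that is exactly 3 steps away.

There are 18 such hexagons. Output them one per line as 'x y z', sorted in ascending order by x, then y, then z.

Walk ring at distance 3 from (-6, 5, 1):
Start at center + D4*3 = (-9, 5, 4)
  hex 0: (-9, 5, 4)
  hex 1: (-8, 4, 4)
  hex 2: (-7, 3, 4)
  hex 3: (-6, 2, 4)
  hex 4: (-5, 2, 3)
  hex 5: (-4, 2, 2)
  hex 6: (-3, 2, 1)
  hex 7: (-3, 3, 0)
  hex 8: (-3, 4, -1)
  hex 9: (-3, 5, -2)
  hex 10: (-4, 6, -2)
  hex 11: (-5, 7, -2)
  hex 12: (-6, 8, -2)
  hex 13: (-7, 8, -1)
  hex 14: (-8, 8, 0)
  hex 15: (-9, 8, 1)
  hex 16: (-9, 7, 2)
  hex 17: (-9, 6, 3)
Sorted: 18 hexes.

Answer: -9 5 4
-9 6 3
-9 7 2
-9 8 1
-8 4 4
-8 8 0
-7 3 4
-7 8 -1
-6 2 4
-6 8 -2
-5 2 3
-5 7 -2
-4 2 2
-4 6 -2
-3 2 1
-3 3 0
-3 4 -1
-3 5 -2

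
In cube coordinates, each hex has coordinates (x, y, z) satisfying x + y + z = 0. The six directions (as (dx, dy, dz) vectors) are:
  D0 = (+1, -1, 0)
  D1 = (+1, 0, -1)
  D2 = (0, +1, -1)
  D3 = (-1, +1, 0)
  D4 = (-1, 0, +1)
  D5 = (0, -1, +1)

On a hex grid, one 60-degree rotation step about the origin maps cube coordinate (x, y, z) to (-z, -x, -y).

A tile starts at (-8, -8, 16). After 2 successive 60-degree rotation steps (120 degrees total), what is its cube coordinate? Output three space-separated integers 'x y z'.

Answer: -8 16 -8

Derivation:
Start: (-8, -8, 16)
Step 1: (-8, -8, 16) -> (-(16), -(-8), -(-8)) = (-16, 8, 8)
Step 2: (-16, 8, 8) -> (-(8), -(-16), -(8)) = (-8, 16, -8)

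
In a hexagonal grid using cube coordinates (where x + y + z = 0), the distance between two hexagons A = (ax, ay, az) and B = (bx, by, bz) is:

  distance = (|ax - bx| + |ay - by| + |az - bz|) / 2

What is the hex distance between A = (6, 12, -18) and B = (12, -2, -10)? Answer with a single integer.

Answer: 14

Derivation:
|ax - bx| = |6 - 12| = 6
|ay - by| = |12 - (-2)| = 14
|az - bz| = |-18 - (-10)| = 8
distance = (6 + 14 + 8) / 2 = 28 / 2 = 14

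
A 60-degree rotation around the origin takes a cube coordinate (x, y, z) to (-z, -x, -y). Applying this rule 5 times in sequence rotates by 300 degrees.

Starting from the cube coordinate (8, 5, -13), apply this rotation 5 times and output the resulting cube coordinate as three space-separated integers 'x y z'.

Answer: -5 13 -8

Derivation:
Start: (8, 5, -13)
Step 1: (8, 5, -13) -> (-(-13), -(8), -(5)) = (13, -8, -5)
Step 2: (13, -8, -5) -> (-(-5), -(13), -(-8)) = (5, -13, 8)
Step 3: (5, -13, 8) -> (-(8), -(5), -(-13)) = (-8, -5, 13)
Step 4: (-8, -5, 13) -> (-(13), -(-8), -(-5)) = (-13, 8, 5)
Step 5: (-13, 8, 5) -> (-(5), -(-13), -(8)) = (-5, 13, -8)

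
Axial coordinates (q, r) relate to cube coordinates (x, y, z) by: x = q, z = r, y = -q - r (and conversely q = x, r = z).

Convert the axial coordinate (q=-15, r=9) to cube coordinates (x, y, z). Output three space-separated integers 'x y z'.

x = q = -15
z = r = 9
y = -x - z = -(-15) - (9) = 6

Answer: -15 6 9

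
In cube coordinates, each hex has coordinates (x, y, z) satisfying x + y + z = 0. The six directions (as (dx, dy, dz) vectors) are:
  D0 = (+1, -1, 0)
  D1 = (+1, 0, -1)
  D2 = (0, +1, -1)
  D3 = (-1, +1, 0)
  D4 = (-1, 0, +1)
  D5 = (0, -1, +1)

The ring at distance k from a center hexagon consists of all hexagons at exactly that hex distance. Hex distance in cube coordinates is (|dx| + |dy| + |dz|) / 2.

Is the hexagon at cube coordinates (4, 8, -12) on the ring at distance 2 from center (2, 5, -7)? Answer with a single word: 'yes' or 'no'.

Answer: no

Derivation:
|px - cx| = |4 - 2| = 2
|py - cy| = |8 - 5| = 3
|pz - cz| = |-12 - (-7)| = 5
distance = (2+3+5)/2 = 10/2 = 5
radius = 2; distance != radius -> no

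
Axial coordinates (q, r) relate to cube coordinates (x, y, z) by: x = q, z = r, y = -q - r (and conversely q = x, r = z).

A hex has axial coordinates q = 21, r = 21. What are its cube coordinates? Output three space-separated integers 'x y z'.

Answer: 21 -42 21

Derivation:
x = q = 21
z = r = 21
y = -x - z = -(21) - (21) = -42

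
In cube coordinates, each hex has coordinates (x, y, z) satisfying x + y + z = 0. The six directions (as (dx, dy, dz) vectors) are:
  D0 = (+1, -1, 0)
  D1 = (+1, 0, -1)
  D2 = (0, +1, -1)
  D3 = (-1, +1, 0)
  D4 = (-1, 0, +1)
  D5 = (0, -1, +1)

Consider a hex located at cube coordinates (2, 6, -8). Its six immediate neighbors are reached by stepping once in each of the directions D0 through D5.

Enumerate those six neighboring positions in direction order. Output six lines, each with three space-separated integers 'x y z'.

Center: (2, 6, -8). Add each direction:
  D0: (2, 6, -8) + (1, -1, 0) = (3, 5, -8)
  D1: (2, 6, -8) + (1, 0, -1) = (3, 6, -9)
  D2: (2, 6, -8) + (0, 1, -1) = (2, 7, -9)
  D3: (2, 6, -8) + (-1, 1, 0) = (1, 7, -8)
  D4: (2, 6, -8) + (-1, 0, 1) = (1, 6, -7)
  D5: (2, 6, -8) + (0, -1, 1) = (2, 5, -7)

Answer: 3 5 -8
3 6 -9
2 7 -9
1 7 -8
1 6 -7
2 5 -7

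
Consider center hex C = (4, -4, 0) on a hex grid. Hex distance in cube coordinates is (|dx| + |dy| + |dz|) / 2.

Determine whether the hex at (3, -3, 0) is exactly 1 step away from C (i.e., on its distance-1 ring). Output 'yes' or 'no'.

Answer: yes

Derivation:
|px - cx| = |3 - 4| = 1
|py - cy| = |-3 - (-4)| = 1
|pz - cz| = |0 - 0| = 0
distance = (1+1+0)/2 = 2/2 = 1
radius = 1; distance == radius -> yes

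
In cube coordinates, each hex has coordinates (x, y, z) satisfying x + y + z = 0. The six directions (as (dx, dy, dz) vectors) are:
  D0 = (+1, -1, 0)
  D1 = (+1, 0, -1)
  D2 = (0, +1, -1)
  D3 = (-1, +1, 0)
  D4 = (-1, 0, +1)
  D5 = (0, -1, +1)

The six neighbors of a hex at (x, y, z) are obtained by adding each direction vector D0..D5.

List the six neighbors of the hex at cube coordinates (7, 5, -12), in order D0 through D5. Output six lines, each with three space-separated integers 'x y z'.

Answer: 8 4 -12
8 5 -13
7 6 -13
6 6 -12
6 5 -11
7 4 -11

Derivation:
Center: (7, 5, -12). Add each direction:
  D0: (7, 5, -12) + (1, -1, 0) = (8, 4, -12)
  D1: (7, 5, -12) + (1, 0, -1) = (8, 5, -13)
  D2: (7, 5, -12) + (0, 1, -1) = (7, 6, -13)
  D3: (7, 5, -12) + (-1, 1, 0) = (6, 6, -12)
  D4: (7, 5, -12) + (-1, 0, 1) = (6, 5, -11)
  D5: (7, 5, -12) + (0, -1, 1) = (7, 4, -11)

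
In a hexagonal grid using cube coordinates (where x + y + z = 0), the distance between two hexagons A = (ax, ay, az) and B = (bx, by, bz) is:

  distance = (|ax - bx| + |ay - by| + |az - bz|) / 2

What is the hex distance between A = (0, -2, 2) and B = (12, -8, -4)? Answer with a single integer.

Answer: 12

Derivation:
|ax - bx| = |0 - 12| = 12
|ay - by| = |-2 - (-8)| = 6
|az - bz| = |2 - (-4)| = 6
distance = (12 + 6 + 6) / 2 = 24 / 2 = 12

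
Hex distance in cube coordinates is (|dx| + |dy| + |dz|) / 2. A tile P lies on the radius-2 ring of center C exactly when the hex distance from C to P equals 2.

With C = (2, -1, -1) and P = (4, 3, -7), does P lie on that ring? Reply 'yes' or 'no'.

|px - cx| = |4 - 2| = 2
|py - cy| = |3 - (-1)| = 4
|pz - cz| = |-7 - (-1)| = 6
distance = (2+4+6)/2 = 12/2 = 6
radius = 2; distance != radius -> no

Answer: no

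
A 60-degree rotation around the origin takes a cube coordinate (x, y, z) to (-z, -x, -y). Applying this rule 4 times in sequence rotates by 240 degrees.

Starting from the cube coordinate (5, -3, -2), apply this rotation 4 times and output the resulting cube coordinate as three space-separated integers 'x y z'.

Answer: -2 5 -3

Derivation:
Start: (5, -3, -2)
Step 1: (5, -3, -2) -> (-(-2), -(5), -(-3)) = (2, -5, 3)
Step 2: (2, -5, 3) -> (-(3), -(2), -(-5)) = (-3, -2, 5)
Step 3: (-3, -2, 5) -> (-(5), -(-3), -(-2)) = (-5, 3, 2)
Step 4: (-5, 3, 2) -> (-(2), -(-5), -(3)) = (-2, 5, -3)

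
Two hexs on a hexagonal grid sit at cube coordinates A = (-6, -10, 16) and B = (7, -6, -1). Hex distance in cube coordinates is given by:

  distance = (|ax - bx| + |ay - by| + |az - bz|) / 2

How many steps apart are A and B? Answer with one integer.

Answer: 17

Derivation:
|ax - bx| = |-6 - 7| = 13
|ay - by| = |-10 - (-6)| = 4
|az - bz| = |16 - (-1)| = 17
distance = (13 + 4 + 17) / 2 = 34 / 2 = 17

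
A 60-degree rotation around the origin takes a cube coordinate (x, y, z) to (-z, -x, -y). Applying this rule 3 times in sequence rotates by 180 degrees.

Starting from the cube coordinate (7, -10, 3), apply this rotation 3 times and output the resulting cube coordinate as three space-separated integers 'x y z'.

Start: (7, -10, 3)
Step 1: (7, -10, 3) -> (-(3), -(7), -(-10)) = (-3, -7, 10)
Step 2: (-3, -7, 10) -> (-(10), -(-3), -(-7)) = (-10, 3, 7)
Step 3: (-10, 3, 7) -> (-(7), -(-10), -(3)) = (-7, 10, -3)

Answer: -7 10 -3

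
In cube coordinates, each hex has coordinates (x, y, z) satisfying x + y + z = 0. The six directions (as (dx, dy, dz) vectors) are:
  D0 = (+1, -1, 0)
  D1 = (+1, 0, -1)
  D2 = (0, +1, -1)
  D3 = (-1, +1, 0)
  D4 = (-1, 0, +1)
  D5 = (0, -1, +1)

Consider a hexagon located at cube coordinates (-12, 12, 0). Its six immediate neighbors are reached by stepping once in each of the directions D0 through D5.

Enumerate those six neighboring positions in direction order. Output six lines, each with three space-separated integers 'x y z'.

Answer: -11 11 0
-11 12 -1
-12 13 -1
-13 13 0
-13 12 1
-12 11 1

Derivation:
Center: (-12, 12, 0). Add each direction:
  D0: (-12, 12, 0) + (1, -1, 0) = (-11, 11, 0)
  D1: (-12, 12, 0) + (1, 0, -1) = (-11, 12, -1)
  D2: (-12, 12, 0) + (0, 1, -1) = (-12, 13, -1)
  D3: (-12, 12, 0) + (-1, 1, 0) = (-13, 13, 0)
  D4: (-12, 12, 0) + (-1, 0, 1) = (-13, 12, 1)
  D5: (-12, 12, 0) + (0, -1, 1) = (-12, 11, 1)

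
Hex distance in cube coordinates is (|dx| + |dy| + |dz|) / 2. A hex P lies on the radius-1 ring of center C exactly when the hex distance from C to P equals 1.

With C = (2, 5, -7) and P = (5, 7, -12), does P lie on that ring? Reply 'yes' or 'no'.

|px - cx| = |5 - 2| = 3
|py - cy| = |7 - 5| = 2
|pz - cz| = |-12 - (-7)| = 5
distance = (3+2+5)/2 = 10/2 = 5
radius = 1; distance != radius -> no

Answer: no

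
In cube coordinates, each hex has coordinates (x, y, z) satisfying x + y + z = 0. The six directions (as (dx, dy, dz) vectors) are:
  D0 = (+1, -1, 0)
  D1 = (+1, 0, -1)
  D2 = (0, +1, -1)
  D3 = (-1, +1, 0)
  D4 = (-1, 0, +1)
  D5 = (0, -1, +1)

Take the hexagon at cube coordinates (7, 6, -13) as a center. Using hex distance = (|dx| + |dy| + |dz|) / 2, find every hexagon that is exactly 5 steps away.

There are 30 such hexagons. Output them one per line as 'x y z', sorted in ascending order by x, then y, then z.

Answer: 2 6 -8
2 7 -9
2 8 -10
2 9 -11
2 10 -12
2 11 -13
3 5 -8
3 11 -14
4 4 -8
4 11 -15
5 3 -8
5 11 -16
6 2 -8
6 11 -17
7 1 -8
7 11 -18
8 1 -9
8 10 -18
9 1 -10
9 9 -18
10 1 -11
10 8 -18
11 1 -12
11 7 -18
12 1 -13
12 2 -14
12 3 -15
12 4 -16
12 5 -17
12 6 -18

Derivation:
Walk ring at distance 5 from (7, 6, -13):
Start at center + D4*5 = (2, 6, -8)
  hex 0: (2, 6, -8)
  hex 1: (3, 5, -8)
  hex 2: (4, 4, -8)
  hex 3: (5, 3, -8)
  hex 4: (6, 2, -8)
  hex 5: (7, 1, -8)
  hex 6: (8, 1, -9)
  hex 7: (9, 1, -10)
  hex 8: (10, 1, -11)
  hex 9: (11, 1, -12)
  hex 10: (12, 1, -13)
  hex 11: (12, 2, -14)
  hex 12: (12, 3, -15)
  hex 13: (12, 4, -16)
  hex 14: (12, 5, -17)
  hex 15: (12, 6, -18)
  hex 16: (11, 7, -18)
  hex 17: (10, 8, -18)
  hex 18: (9, 9, -18)
  hex 19: (8, 10, -18)
  hex 20: (7, 11, -18)
  hex 21: (6, 11, -17)
  hex 22: (5, 11, -16)
  hex 23: (4, 11, -15)
  hex 24: (3, 11, -14)
  hex 25: (2, 11, -13)
  hex 26: (2, 10, -12)
  hex 27: (2, 9, -11)
  hex 28: (2, 8, -10)
  hex 29: (2, 7, -9)
Sorted: 30 hexes.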